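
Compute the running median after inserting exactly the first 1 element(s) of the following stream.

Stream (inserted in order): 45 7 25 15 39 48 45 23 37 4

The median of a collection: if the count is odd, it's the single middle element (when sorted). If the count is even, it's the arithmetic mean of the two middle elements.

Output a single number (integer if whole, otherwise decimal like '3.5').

Step 1: insert 45 -> lo=[45] (size 1, max 45) hi=[] (size 0) -> median=45

Answer: 45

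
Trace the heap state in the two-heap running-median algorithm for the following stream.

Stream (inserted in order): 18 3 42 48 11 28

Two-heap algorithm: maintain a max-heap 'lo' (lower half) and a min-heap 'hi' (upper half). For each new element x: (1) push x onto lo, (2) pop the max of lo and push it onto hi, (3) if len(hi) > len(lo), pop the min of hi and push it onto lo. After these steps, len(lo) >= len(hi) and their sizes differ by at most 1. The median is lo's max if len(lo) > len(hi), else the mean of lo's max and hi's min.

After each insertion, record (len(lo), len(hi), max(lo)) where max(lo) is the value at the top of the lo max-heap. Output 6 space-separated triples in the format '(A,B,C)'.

Step 1: insert 18 -> lo=[18] hi=[] -> (len(lo)=1, len(hi)=0, max(lo)=18)
Step 2: insert 3 -> lo=[3] hi=[18] -> (len(lo)=1, len(hi)=1, max(lo)=3)
Step 3: insert 42 -> lo=[3, 18] hi=[42] -> (len(lo)=2, len(hi)=1, max(lo)=18)
Step 4: insert 48 -> lo=[3, 18] hi=[42, 48] -> (len(lo)=2, len(hi)=2, max(lo)=18)
Step 5: insert 11 -> lo=[3, 11, 18] hi=[42, 48] -> (len(lo)=3, len(hi)=2, max(lo)=18)
Step 6: insert 28 -> lo=[3, 11, 18] hi=[28, 42, 48] -> (len(lo)=3, len(hi)=3, max(lo)=18)

Answer: (1,0,18) (1,1,3) (2,1,18) (2,2,18) (3,2,18) (3,3,18)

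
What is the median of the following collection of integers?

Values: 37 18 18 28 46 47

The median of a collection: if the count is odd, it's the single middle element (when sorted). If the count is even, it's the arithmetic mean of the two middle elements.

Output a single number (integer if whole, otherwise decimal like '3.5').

Step 1: insert 37 -> lo=[37] (size 1, max 37) hi=[] (size 0) -> median=37
Step 2: insert 18 -> lo=[18] (size 1, max 18) hi=[37] (size 1, min 37) -> median=27.5
Step 3: insert 18 -> lo=[18, 18] (size 2, max 18) hi=[37] (size 1, min 37) -> median=18
Step 4: insert 28 -> lo=[18, 18] (size 2, max 18) hi=[28, 37] (size 2, min 28) -> median=23
Step 5: insert 46 -> lo=[18, 18, 28] (size 3, max 28) hi=[37, 46] (size 2, min 37) -> median=28
Step 6: insert 47 -> lo=[18, 18, 28] (size 3, max 28) hi=[37, 46, 47] (size 3, min 37) -> median=32.5

Answer: 32.5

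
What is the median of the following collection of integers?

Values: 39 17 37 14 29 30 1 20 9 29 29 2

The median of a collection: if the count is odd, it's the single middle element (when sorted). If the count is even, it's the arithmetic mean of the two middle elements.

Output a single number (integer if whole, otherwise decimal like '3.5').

Answer: 24.5

Derivation:
Step 1: insert 39 -> lo=[39] (size 1, max 39) hi=[] (size 0) -> median=39
Step 2: insert 17 -> lo=[17] (size 1, max 17) hi=[39] (size 1, min 39) -> median=28
Step 3: insert 37 -> lo=[17, 37] (size 2, max 37) hi=[39] (size 1, min 39) -> median=37
Step 4: insert 14 -> lo=[14, 17] (size 2, max 17) hi=[37, 39] (size 2, min 37) -> median=27
Step 5: insert 29 -> lo=[14, 17, 29] (size 3, max 29) hi=[37, 39] (size 2, min 37) -> median=29
Step 6: insert 30 -> lo=[14, 17, 29] (size 3, max 29) hi=[30, 37, 39] (size 3, min 30) -> median=29.5
Step 7: insert 1 -> lo=[1, 14, 17, 29] (size 4, max 29) hi=[30, 37, 39] (size 3, min 30) -> median=29
Step 8: insert 20 -> lo=[1, 14, 17, 20] (size 4, max 20) hi=[29, 30, 37, 39] (size 4, min 29) -> median=24.5
Step 9: insert 9 -> lo=[1, 9, 14, 17, 20] (size 5, max 20) hi=[29, 30, 37, 39] (size 4, min 29) -> median=20
Step 10: insert 29 -> lo=[1, 9, 14, 17, 20] (size 5, max 20) hi=[29, 29, 30, 37, 39] (size 5, min 29) -> median=24.5
Step 11: insert 29 -> lo=[1, 9, 14, 17, 20, 29] (size 6, max 29) hi=[29, 29, 30, 37, 39] (size 5, min 29) -> median=29
Step 12: insert 2 -> lo=[1, 2, 9, 14, 17, 20] (size 6, max 20) hi=[29, 29, 29, 30, 37, 39] (size 6, min 29) -> median=24.5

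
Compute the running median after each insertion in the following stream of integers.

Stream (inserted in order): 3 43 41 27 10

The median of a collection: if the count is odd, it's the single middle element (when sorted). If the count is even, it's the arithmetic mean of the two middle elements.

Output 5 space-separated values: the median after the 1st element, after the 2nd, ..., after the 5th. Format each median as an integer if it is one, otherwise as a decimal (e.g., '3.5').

Step 1: insert 3 -> lo=[3] (size 1, max 3) hi=[] (size 0) -> median=3
Step 2: insert 43 -> lo=[3] (size 1, max 3) hi=[43] (size 1, min 43) -> median=23
Step 3: insert 41 -> lo=[3, 41] (size 2, max 41) hi=[43] (size 1, min 43) -> median=41
Step 4: insert 27 -> lo=[3, 27] (size 2, max 27) hi=[41, 43] (size 2, min 41) -> median=34
Step 5: insert 10 -> lo=[3, 10, 27] (size 3, max 27) hi=[41, 43] (size 2, min 41) -> median=27

Answer: 3 23 41 34 27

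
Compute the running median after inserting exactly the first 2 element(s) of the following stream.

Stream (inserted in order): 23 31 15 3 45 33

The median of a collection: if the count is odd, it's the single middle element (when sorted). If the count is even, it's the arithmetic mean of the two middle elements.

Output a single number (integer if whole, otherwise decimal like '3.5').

Answer: 27

Derivation:
Step 1: insert 23 -> lo=[23] (size 1, max 23) hi=[] (size 0) -> median=23
Step 2: insert 31 -> lo=[23] (size 1, max 23) hi=[31] (size 1, min 31) -> median=27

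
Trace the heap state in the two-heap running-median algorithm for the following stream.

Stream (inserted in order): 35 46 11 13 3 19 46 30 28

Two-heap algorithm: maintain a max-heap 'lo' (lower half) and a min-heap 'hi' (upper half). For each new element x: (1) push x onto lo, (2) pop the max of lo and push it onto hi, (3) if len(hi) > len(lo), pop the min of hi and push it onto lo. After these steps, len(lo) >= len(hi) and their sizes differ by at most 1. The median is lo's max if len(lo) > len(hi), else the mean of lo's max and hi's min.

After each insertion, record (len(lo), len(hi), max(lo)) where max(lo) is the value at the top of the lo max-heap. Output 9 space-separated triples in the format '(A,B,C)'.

Step 1: insert 35 -> lo=[35] hi=[] -> (len(lo)=1, len(hi)=0, max(lo)=35)
Step 2: insert 46 -> lo=[35] hi=[46] -> (len(lo)=1, len(hi)=1, max(lo)=35)
Step 3: insert 11 -> lo=[11, 35] hi=[46] -> (len(lo)=2, len(hi)=1, max(lo)=35)
Step 4: insert 13 -> lo=[11, 13] hi=[35, 46] -> (len(lo)=2, len(hi)=2, max(lo)=13)
Step 5: insert 3 -> lo=[3, 11, 13] hi=[35, 46] -> (len(lo)=3, len(hi)=2, max(lo)=13)
Step 6: insert 19 -> lo=[3, 11, 13] hi=[19, 35, 46] -> (len(lo)=3, len(hi)=3, max(lo)=13)
Step 7: insert 46 -> lo=[3, 11, 13, 19] hi=[35, 46, 46] -> (len(lo)=4, len(hi)=3, max(lo)=19)
Step 8: insert 30 -> lo=[3, 11, 13, 19] hi=[30, 35, 46, 46] -> (len(lo)=4, len(hi)=4, max(lo)=19)
Step 9: insert 28 -> lo=[3, 11, 13, 19, 28] hi=[30, 35, 46, 46] -> (len(lo)=5, len(hi)=4, max(lo)=28)

Answer: (1,0,35) (1,1,35) (2,1,35) (2,2,13) (3,2,13) (3,3,13) (4,3,19) (4,4,19) (5,4,28)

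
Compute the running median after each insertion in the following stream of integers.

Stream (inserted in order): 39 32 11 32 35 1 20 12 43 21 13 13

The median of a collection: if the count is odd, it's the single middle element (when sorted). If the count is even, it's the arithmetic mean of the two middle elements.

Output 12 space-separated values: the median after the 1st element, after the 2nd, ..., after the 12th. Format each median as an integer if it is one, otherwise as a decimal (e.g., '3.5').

Step 1: insert 39 -> lo=[39] (size 1, max 39) hi=[] (size 0) -> median=39
Step 2: insert 32 -> lo=[32] (size 1, max 32) hi=[39] (size 1, min 39) -> median=35.5
Step 3: insert 11 -> lo=[11, 32] (size 2, max 32) hi=[39] (size 1, min 39) -> median=32
Step 4: insert 32 -> lo=[11, 32] (size 2, max 32) hi=[32, 39] (size 2, min 32) -> median=32
Step 5: insert 35 -> lo=[11, 32, 32] (size 3, max 32) hi=[35, 39] (size 2, min 35) -> median=32
Step 6: insert 1 -> lo=[1, 11, 32] (size 3, max 32) hi=[32, 35, 39] (size 3, min 32) -> median=32
Step 7: insert 20 -> lo=[1, 11, 20, 32] (size 4, max 32) hi=[32, 35, 39] (size 3, min 32) -> median=32
Step 8: insert 12 -> lo=[1, 11, 12, 20] (size 4, max 20) hi=[32, 32, 35, 39] (size 4, min 32) -> median=26
Step 9: insert 43 -> lo=[1, 11, 12, 20, 32] (size 5, max 32) hi=[32, 35, 39, 43] (size 4, min 32) -> median=32
Step 10: insert 21 -> lo=[1, 11, 12, 20, 21] (size 5, max 21) hi=[32, 32, 35, 39, 43] (size 5, min 32) -> median=26.5
Step 11: insert 13 -> lo=[1, 11, 12, 13, 20, 21] (size 6, max 21) hi=[32, 32, 35, 39, 43] (size 5, min 32) -> median=21
Step 12: insert 13 -> lo=[1, 11, 12, 13, 13, 20] (size 6, max 20) hi=[21, 32, 32, 35, 39, 43] (size 6, min 21) -> median=20.5

Answer: 39 35.5 32 32 32 32 32 26 32 26.5 21 20.5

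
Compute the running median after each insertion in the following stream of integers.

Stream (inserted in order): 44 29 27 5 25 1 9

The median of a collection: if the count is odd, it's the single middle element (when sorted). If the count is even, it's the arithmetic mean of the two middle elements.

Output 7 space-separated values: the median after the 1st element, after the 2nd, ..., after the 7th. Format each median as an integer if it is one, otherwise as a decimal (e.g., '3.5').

Step 1: insert 44 -> lo=[44] (size 1, max 44) hi=[] (size 0) -> median=44
Step 2: insert 29 -> lo=[29] (size 1, max 29) hi=[44] (size 1, min 44) -> median=36.5
Step 3: insert 27 -> lo=[27, 29] (size 2, max 29) hi=[44] (size 1, min 44) -> median=29
Step 4: insert 5 -> lo=[5, 27] (size 2, max 27) hi=[29, 44] (size 2, min 29) -> median=28
Step 5: insert 25 -> lo=[5, 25, 27] (size 3, max 27) hi=[29, 44] (size 2, min 29) -> median=27
Step 6: insert 1 -> lo=[1, 5, 25] (size 3, max 25) hi=[27, 29, 44] (size 3, min 27) -> median=26
Step 7: insert 9 -> lo=[1, 5, 9, 25] (size 4, max 25) hi=[27, 29, 44] (size 3, min 27) -> median=25

Answer: 44 36.5 29 28 27 26 25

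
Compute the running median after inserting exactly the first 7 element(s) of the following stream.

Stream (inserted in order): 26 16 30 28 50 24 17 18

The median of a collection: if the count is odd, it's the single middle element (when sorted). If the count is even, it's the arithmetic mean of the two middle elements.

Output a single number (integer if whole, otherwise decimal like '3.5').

Step 1: insert 26 -> lo=[26] (size 1, max 26) hi=[] (size 0) -> median=26
Step 2: insert 16 -> lo=[16] (size 1, max 16) hi=[26] (size 1, min 26) -> median=21
Step 3: insert 30 -> lo=[16, 26] (size 2, max 26) hi=[30] (size 1, min 30) -> median=26
Step 4: insert 28 -> lo=[16, 26] (size 2, max 26) hi=[28, 30] (size 2, min 28) -> median=27
Step 5: insert 50 -> lo=[16, 26, 28] (size 3, max 28) hi=[30, 50] (size 2, min 30) -> median=28
Step 6: insert 24 -> lo=[16, 24, 26] (size 3, max 26) hi=[28, 30, 50] (size 3, min 28) -> median=27
Step 7: insert 17 -> lo=[16, 17, 24, 26] (size 4, max 26) hi=[28, 30, 50] (size 3, min 28) -> median=26

Answer: 26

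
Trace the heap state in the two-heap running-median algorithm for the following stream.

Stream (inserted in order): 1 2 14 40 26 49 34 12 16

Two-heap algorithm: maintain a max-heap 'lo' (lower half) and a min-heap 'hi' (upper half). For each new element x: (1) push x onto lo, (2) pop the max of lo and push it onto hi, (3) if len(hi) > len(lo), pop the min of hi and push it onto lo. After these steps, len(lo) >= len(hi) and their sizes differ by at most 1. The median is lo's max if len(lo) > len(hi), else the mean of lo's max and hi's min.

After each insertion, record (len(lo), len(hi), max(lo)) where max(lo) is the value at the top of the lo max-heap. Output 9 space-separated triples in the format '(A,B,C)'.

Step 1: insert 1 -> lo=[1] hi=[] -> (len(lo)=1, len(hi)=0, max(lo)=1)
Step 2: insert 2 -> lo=[1] hi=[2] -> (len(lo)=1, len(hi)=1, max(lo)=1)
Step 3: insert 14 -> lo=[1, 2] hi=[14] -> (len(lo)=2, len(hi)=1, max(lo)=2)
Step 4: insert 40 -> lo=[1, 2] hi=[14, 40] -> (len(lo)=2, len(hi)=2, max(lo)=2)
Step 5: insert 26 -> lo=[1, 2, 14] hi=[26, 40] -> (len(lo)=3, len(hi)=2, max(lo)=14)
Step 6: insert 49 -> lo=[1, 2, 14] hi=[26, 40, 49] -> (len(lo)=3, len(hi)=3, max(lo)=14)
Step 7: insert 34 -> lo=[1, 2, 14, 26] hi=[34, 40, 49] -> (len(lo)=4, len(hi)=3, max(lo)=26)
Step 8: insert 12 -> lo=[1, 2, 12, 14] hi=[26, 34, 40, 49] -> (len(lo)=4, len(hi)=4, max(lo)=14)
Step 9: insert 16 -> lo=[1, 2, 12, 14, 16] hi=[26, 34, 40, 49] -> (len(lo)=5, len(hi)=4, max(lo)=16)

Answer: (1,0,1) (1,1,1) (2,1,2) (2,2,2) (3,2,14) (3,3,14) (4,3,26) (4,4,14) (5,4,16)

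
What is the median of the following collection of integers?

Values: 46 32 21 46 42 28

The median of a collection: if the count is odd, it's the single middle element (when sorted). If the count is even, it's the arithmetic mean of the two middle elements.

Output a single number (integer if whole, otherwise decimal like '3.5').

Step 1: insert 46 -> lo=[46] (size 1, max 46) hi=[] (size 0) -> median=46
Step 2: insert 32 -> lo=[32] (size 1, max 32) hi=[46] (size 1, min 46) -> median=39
Step 3: insert 21 -> lo=[21, 32] (size 2, max 32) hi=[46] (size 1, min 46) -> median=32
Step 4: insert 46 -> lo=[21, 32] (size 2, max 32) hi=[46, 46] (size 2, min 46) -> median=39
Step 5: insert 42 -> lo=[21, 32, 42] (size 3, max 42) hi=[46, 46] (size 2, min 46) -> median=42
Step 6: insert 28 -> lo=[21, 28, 32] (size 3, max 32) hi=[42, 46, 46] (size 3, min 42) -> median=37

Answer: 37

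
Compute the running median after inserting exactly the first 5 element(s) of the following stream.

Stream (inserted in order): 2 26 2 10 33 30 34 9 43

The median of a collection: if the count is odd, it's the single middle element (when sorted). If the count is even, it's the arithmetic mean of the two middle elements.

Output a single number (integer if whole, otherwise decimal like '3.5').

Step 1: insert 2 -> lo=[2] (size 1, max 2) hi=[] (size 0) -> median=2
Step 2: insert 26 -> lo=[2] (size 1, max 2) hi=[26] (size 1, min 26) -> median=14
Step 3: insert 2 -> lo=[2, 2] (size 2, max 2) hi=[26] (size 1, min 26) -> median=2
Step 4: insert 10 -> lo=[2, 2] (size 2, max 2) hi=[10, 26] (size 2, min 10) -> median=6
Step 5: insert 33 -> lo=[2, 2, 10] (size 3, max 10) hi=[26, 33] (size 2, min 26) -> median=10

Answer: 10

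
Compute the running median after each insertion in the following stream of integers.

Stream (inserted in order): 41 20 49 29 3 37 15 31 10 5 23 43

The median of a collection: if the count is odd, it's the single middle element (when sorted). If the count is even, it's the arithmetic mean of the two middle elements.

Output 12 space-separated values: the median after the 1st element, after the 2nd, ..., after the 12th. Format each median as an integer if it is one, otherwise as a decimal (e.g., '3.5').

Step 1: insert 41 -> lo=[41] (size 1, max 41) hi=[] (size 0) -> median=41
Step 2: insert 20 -> lo=[20] (size 1, max 20) hi=[41] (size 1, min 41) -> median=30.5
Step 3: insert 49 -> lo=[20, 41] (size 2, max 41) hi=[49] (size 1, min 49) -> median=41
Step 4: insert 29 -> lo=[20, 29] (size 2, max 29) hi=[41, 49] (size 2, min 41) -> median=35
Step 5: insert 3 -> lo=[3, 20, 29] (size 3, max 29) hi=[41, 49] (size 2, min 41) -> median=29
Step 6: insert 37 -> lo=[3, 20, 29] (size 3, max 29) hi=[37, 41, 49] (size 3, min 37) -> median=33
Step 7: insert 15 -> lo=[3, 15, 20, 29] (size 4, max 29) hi=[37, 41, 49] (size 3, min 37) -> median=29
Step 8: insert 31 -> lo=[3, 15, 20, 29] (size 4, max 29) hi=[31, 37, 41, 49] (size 4, min 31) -> median=30
Step 9: insert 10 -> lo=[3, 10, 15, 20, 29] (size 5, max 29) hi=[31, 37, 41, 49] (size 4, min 31) -> median=29
Step 10: insert 5 -> lo=[3, 5, 10, 15, 20] (size 5, max 20) hi=[29, 31, 37, 41, 49] (size 5, min 29) -> median=24.5
Step 11: insert 23 -> lo=[3, 5, 10, 15, 20, 23] (size 6, max 23) hi=[29, 31, 37, 41, 49] (size 5, min 29) -> median=23
Step 12: insert 43 -> lo=[3, 5, 10, 15, 20, 23] (size 6, max 23) hi=[29, 31, 37, 41, 43, 49] (size 6, min 29) -> median=26

Answer: 41 30.5 41 35 29 33 29 30 29 24.5 23 26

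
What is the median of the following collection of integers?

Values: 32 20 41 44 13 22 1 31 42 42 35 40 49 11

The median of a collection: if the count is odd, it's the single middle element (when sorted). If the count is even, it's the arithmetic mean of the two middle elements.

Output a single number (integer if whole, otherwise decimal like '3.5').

Answer: 33.5

Derivation:
Step 1: insert 32 -> lo=[32] (size 1, max 32) hi=[] (size 0) -> median=32
Step 2: insert 20 -> lo=[20] (size 1, max 20) hi=[32] (size 1, min 32) -> median=26
Step 3: insert 41 -> lo=[20, 32] (size 2, max 32) hi=[41] (size 1, min 41) -> median=32
Step 4: insert 44 -> lo=[20, 32] (size 2, max 32) hi=[41, 44] (size 2, min 41) -> median=36.5
Step 5: insert 13 -> lo=[13, 20, 32] (size 3, max 32) hi=[41, 44] (size 2, min 41) -> median=32
Step 6: insert 22 -> lo=[13, 20, 22] (size 3, max 22) hi=[32, 41, 44] (size 3, min 32) -> median=27
Step 7: insert 1 -> lo=[1, 13, 20, 22] (size 4, max 22) hi=[32, 41, 44] (size 3, min 32) -> median=22
Step 8: insert 31 -> lo=[1, 13, 20, 22] (size 4, max 22) hi=[31, 32, 41, 44] (size 4, min 31) -> median=26.5
Step 9: insert 42 -> lo=[1, 13, 20, 22, 31] (size 5, max 31) hi=[32, 41, 42, 44] (size 4, min 32) -> median=31
Step 10: insert 42 -> lo=[1, 13, 20, 22, 31] (size 5, max 31) hi=[32, 41, 42, 42, 44] (size 5, min 32) -> median=31.5
Step 11: insert 35 -> lo=[1, 13, 20, 22, 31, 32] (size 6, max 32) hi=[35, 41, 42, 42, 44] (size 5, min 35) -> median=32
Step 12: insert 40 -> lo=[1, 13, 20, 22, 31, 32] (size 6, max 32) hi=[35, 40, 41, 42, 42, 44] (size 6, min 35) -> median=33.5
Step 13: insert 49 -> lo=[1, 13, 20, 22, 31, 32, 35] (size 7, max 35) hi=[40, 41, 42, 42, 44, 49] (size 6, min 40) -> median=35
Step 14: insert 11 -> lo=[1, 11, 13, 20, 22, 31, 32] (size 7, max 32) hi=[35, 40, 41, 42, 42, 44, 49] (size 7, min 35) -> median=33.5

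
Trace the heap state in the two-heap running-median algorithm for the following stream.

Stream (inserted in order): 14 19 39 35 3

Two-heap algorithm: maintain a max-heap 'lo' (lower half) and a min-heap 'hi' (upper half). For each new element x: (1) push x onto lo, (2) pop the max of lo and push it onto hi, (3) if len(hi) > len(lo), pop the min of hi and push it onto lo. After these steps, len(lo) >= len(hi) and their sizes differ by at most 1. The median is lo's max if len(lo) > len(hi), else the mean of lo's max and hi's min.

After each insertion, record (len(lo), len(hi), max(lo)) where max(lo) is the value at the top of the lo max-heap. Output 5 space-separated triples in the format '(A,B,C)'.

Step 1: insert 14 -> lo=[14] hi=[] -> (len(lo)=1, len(hi)=0, max(lo)=14)
Step 2: insert 19 -> lo=[14] hi=[19] -> (len(lo)=1, len(hi)=1, max(lo)=14)
Step 3: insert 39 -> lo=[14, 19] hi=[39] -> (len(lo)=2, len(hi)=1, max(lo)=19)
Step 4: insert 35 -> lo=[14, 19] hi=[35, 39] -> (len(lo)=2, len(hi)=2, max(lo)=19)
Step 5: insert 3 -> lo=[3, 14, 19] hi=[35, 39] -> (len(lo)=3, len(hi)=2, max(lo)=19)

Answer: (1,0,14) (1,1,14) (2,1,19) (2,2,19) (3,2,19)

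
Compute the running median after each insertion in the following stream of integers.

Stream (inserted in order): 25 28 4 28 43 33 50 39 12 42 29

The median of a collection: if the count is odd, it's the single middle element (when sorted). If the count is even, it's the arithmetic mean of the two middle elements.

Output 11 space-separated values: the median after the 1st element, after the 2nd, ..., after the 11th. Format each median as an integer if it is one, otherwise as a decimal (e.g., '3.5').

Answer: 25 26.5 25 26.5 28 28 28 30.5 28 30.5 29

Derivation:
Step 1: insert 25 -> lo=[25] (size 1, max 25) hi=[] (size 0) -> median=25
Step 2: insert 28 -> lo=[25] (size 1, max 25) hi=[28] (size 1, min 28) -> median=26.5
Step 3: insert 4 -> lo=[4, 25] (size 2, max 25) hi=[28] (size 1, min 28) -> median=25
Step 4: insert 28 -> lo=[4, 25] (size 2, max 25) hi=[28, 28] (size 2, min 28) -> median=26.5
Step 5: insert 43 -> lo=[4, 25, 28] (size 3, max 28) hi=[28, 43] (size 2, min 28) -> median=28
Step 6: insert 33 -> lo=[4, 25, 28] (size 3, max 28) hi=[28, 33, 43] (size 3, min 28) -> median=28
Step 7: insert 50 -> lo=[4, 25, 28, 28] (size 4, max 28) hi=[33, 43, 50] (size 3, min 33) -> median=28
Step 8: insert 39 -> lo=[4, 25, 28, 28] (size 4, max 28) hi=[33, 39, 43, 50] (size 4, min 33) -> median=30.5
Step 9: insert 12 -> lo=[4, 12, 25, 28, 28] (size 5, max 28) hi=[33, 39, 43, 50] (size 4, min 33) -> median=28
Step 10: insert 42 -> lo=[4, 12, 25, 28, 28] (size 5, max 28) hi=[33, 39, 42, 43, 50] (size 5, min 33) -> median=30.5
Step 11: insert 29 -> lo=[4, 12, 25, 28, 28, 29] (size 6, max 29) hi=[33, 39, 42, 43, 50] (size 5, min 33) -> median=29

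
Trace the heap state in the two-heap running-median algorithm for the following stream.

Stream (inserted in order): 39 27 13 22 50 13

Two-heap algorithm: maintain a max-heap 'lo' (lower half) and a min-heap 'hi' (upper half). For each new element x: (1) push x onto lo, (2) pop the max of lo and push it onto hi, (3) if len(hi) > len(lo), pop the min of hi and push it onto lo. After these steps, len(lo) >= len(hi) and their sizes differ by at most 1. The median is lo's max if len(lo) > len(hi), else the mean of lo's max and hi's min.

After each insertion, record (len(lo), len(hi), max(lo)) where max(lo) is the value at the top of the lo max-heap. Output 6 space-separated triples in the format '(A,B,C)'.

Step 1: insert 39 -> lo=[39] hi=[] -> (len(lo)=1, len(hi)=0, max(lo)=39)
Step 2: insert 27 -> lo=[27] hi=[39] -> (len(lo)=1, len(hi)=1, max(lo)=27)
Step 3: insert 13 -> lo=[13, 27] hi=[39] -> (len(lo)=2, len(hi)=1, max(lo)=27)
Step 4: insert 22 -> lo=[13, 22] hi=[27, 39] -> (len(lo)=2, len(hi)=2, max(lo)=22)
Step 5: insert 50 -> lo=[13, 22, 27] hi=[39, 50] -> (len(lo)=3, len(hi)=2, max(lo)=27)
Step 6: insert 13 -> lo=[13, 13, 22] hi=[27, 39, 50] -> (len(lo)=3, len(hi)=3, max(lo)=22)

Answer: (1,0,39) (1,1,27) (2,1,27) (2,2,22) (3,2,27) (3,3,22)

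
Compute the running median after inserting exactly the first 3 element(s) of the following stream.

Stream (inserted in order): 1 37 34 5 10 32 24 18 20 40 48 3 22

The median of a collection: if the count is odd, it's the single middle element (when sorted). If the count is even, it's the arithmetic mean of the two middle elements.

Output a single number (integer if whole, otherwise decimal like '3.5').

Answer: 34

Derivation:
Step 1: insert 1 -> lo=[1] (size 1, max 1) hi=[] (size 0) -> median=1
Step 2: insert 37 -> lo=[1] (size 1, max 1) hi=[37] (size 1, min 37) -> median=19
Step 3: insert 34 -> lo=[1, 34] (size 2, max 34) hi=[37] (size 1, min 37) -> median=34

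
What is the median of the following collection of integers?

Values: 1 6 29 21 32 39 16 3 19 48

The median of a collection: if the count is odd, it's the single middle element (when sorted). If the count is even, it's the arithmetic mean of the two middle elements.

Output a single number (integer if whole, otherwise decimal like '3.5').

Step 1: insert 1 -> lo=[1] (size 1, max 1) hi=[] (size 0) -> median=1
Step 2: insert 6 -> lo=[1] (size 1, max 1) hi=[6] (size 1, min 6) -> median=3.5
Step 3: insert 29 -> lo=[1, 6] (size 2, max 6) hi=[29] (size 1, min 29) -> median=6
Step 4: insert 21 -> lo=[1, 6] (size 2, max 6) hi=[21, 29] (size 2, min 21) -> median=13.5
Step 5: insert 32 -> lo=[1, 6, 21] (size 3, max 21) hi=[29, 32] (size 2, min 29) -> median=21
Step 6: insert 39 -> lo=[1, 6, 21] (size 3, max 21) hi=[29, 32, 39] (size 3, min 29) -> median=25
Step 7: insert 16 -> lo=[1, 6, 16, 21] (size 4, max 21) hi=[29, 32, 39] (size 3, min 29) -> median=21
Step 8: insert 3 -> lo=[1, 3, 6, 16] (size 4, max 16) hi=[21, 29, 32, 39] (size 4, min 21) -> median=18.5
Step 9: insert 19 -> lo=[1, 3, 6, 16, 19] (size 5, max 19) hi=[21, 29, 32, 39] (size 4, min 21) -> median=19
Step 10: insert 48 -> lo=[1, 3, 6, 16, 19] (size 5, max 19) hi=[21, 29, 32, 39, 48] (size 5, min 21) -> median=20

Answer: 20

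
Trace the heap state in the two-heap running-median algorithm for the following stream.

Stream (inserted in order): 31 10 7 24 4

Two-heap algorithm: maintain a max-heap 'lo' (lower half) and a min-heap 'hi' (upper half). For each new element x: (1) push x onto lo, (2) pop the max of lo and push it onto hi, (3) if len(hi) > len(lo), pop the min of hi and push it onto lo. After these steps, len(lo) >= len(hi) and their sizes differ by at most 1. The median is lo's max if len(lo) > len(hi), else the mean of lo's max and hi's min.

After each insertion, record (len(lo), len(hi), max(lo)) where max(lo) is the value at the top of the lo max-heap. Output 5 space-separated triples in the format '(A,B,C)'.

Step 1: insert 31 -> lo=[31] hi=[] -> (len(lo)=1, len(hi)=0, max(lo)=31)
Step 2: insert 10 -> lo=[10] hi=[31] -> (len(lo)=1, len(hi)=1, max(lo)=10)
Step 3: insert 7 -> lo=[7, 10] hi=[31] -> (len(lo)=2, len(hi)=1, max(lo)=10)
Step 4: insert 24 -> lo=[7, 10] hi=[24, 31] -> (len(lo)=2, len(hi)=2, max(lo)=10)
Step 5: insert 4 -> lo=[4, 7, 10] hi=[24, 31] -> (len(lo)=3, len(hi)=2, max(lo)=10)

Answer: (1,0,31) (1,1,10) (2,1,10) (2,2,10) (3,2,10)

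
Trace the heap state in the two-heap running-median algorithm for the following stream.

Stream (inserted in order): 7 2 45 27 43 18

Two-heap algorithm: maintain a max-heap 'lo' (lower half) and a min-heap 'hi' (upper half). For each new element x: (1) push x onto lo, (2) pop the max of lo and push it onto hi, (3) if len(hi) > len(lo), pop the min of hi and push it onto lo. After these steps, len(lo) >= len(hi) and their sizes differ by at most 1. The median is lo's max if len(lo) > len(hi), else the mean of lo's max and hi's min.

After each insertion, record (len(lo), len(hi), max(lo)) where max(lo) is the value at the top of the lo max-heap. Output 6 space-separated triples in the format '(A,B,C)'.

Answer: (1,0,7) (1,1,2) (2,1,7) (2,2,7) (3,2,27) (3,3,18)

Derivation:
Step 1: insert 7 -> lo=[7] hi=[] -> (len(lo)=1, len(hi)=0, max(lo)=7)
Step 2: insert 2 -> lo=[2] hi=[7] -> (len(lo)=1, len(hi)=1, max(lo)=2)
Step 3: insert 45 -> lo=[2, 7] hi=[45] -> (len(lo)=2, len(hi)=1, max(lo)=7)
Step 4: insert 27 -> lo=[2, 7] hi=[27, 45] -> (len(lo)=2, len(hi)=2, max(lo)=7)
Step 5: insert 43 -> lo=[2, 7, 27] hi=[43, 45] -> (len(lo)=3, len(hi)=2, max(lo)=27)
Step 6: insert 18 -> lo=[2, 7, 18] hi=[27, 43, 45] -> (len(lo)=3, len(hi)=3, max(lo)=18)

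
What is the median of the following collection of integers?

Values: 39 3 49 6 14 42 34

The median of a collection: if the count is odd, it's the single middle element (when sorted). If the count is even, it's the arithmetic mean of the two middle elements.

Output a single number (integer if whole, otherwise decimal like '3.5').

Answer: 34

Derivation:
Step 1: insert 39 -> lo=[39] (size 1, max 39) hi=[] (size 0) -> median=39
Step 2: insert 3 -> lo=[3] (size 1, max 3) hi=[39] (size 1, min 39) -> median=21
Step 3: insert 49 -> lo=[3, 39] (size 2, max 39) hi=[49] (size 1, min 49) -> median=39
Step 4: insert 6 -> lo=[3, 6] (size 2, max 6) hi=[39, 49] (size 2, min 39) -> median=22.5
Step 5: insert 14 -> lo=[3, 6, 14] (size 3, max 14) hi=[39, 49] (size 2, min 39) -> median=14
Step 6: insert 42 -> lo=[3, 6, 14] (size 3, max 14) hi=[39, 42, 49] (size 3, min 39) -> median=26.5
Step 7: insert 34 -> lo=[3, 6, 14, 34] (size 4, max 34) hi=[39, 42, 49] (size 3, min 39) -> median=34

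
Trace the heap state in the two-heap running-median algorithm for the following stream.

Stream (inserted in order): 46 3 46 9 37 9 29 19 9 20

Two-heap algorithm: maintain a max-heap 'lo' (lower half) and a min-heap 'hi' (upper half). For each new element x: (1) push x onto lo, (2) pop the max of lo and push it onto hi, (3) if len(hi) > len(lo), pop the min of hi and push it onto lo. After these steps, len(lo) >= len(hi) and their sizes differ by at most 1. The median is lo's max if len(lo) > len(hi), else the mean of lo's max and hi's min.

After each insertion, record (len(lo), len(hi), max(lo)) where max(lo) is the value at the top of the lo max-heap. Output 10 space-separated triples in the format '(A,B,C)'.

Step 1: insert 46 -> lo=[46] hi=[] -> (len(lo)=1, len(hi)=0, max(lo)=46)
Step 2: insert 3 -> lo=[3] hi=[46] -> (len(lo)=1, len(hi)=1, max(lo)=3)
Step 3: insert 46 -> lo=[3, 46] hi=[46] -> (len(lo)=2, len(hi)=1, max(lo)=46)
Step 4: insert 9 -> lo=[3, 9] hi=[46, 46] -> (len(lo)=2, len(hi)=2, max(lo)=9)
Step 5: insert 37 -> lo=[3, 9, 37] hi=[46, 46] -> (len(lo)=3, len(hi)=2, max(lo)=37)
Step 6: insert 9 -> lo=[3, 9, 9] hi=[37, 46, 46] -> (len(lo)=3, len(hi)=3, max(lo)=9)
Step 7: insert 29 -> lo=[3, 9, 9, 29] hi=[37, 46, 46] -> (len(lo)=4, len(hi)=3, max(lo)=29)
Step 8: insert 19 -> lo=[3, 9, 9, 19] hi=[29, 37, 46, 46] -> (len(lo)=4, len(hi)=4, max(lo)=19)
Step 9: insert 9 -> lo=[3, 9, 9, 9, 19] hi=[29, 37, 46, 46] -> (len(lo)=5, len(hi)=4, max(lo)=19)
Step 10: insert 20 -> lo=[3, 9, 9, 9, 19] hi=[20, 29, 37, 46, 46] -> (len(lo)=5, len(hi)=5, max(lo)=19)

Answer: (1,0,46) (1,1,3) (2,1,46) (2,2,9) (3,2,37) (3,3,9) (4,3,29) (4,4,19) (5,4,19) (5,5,19)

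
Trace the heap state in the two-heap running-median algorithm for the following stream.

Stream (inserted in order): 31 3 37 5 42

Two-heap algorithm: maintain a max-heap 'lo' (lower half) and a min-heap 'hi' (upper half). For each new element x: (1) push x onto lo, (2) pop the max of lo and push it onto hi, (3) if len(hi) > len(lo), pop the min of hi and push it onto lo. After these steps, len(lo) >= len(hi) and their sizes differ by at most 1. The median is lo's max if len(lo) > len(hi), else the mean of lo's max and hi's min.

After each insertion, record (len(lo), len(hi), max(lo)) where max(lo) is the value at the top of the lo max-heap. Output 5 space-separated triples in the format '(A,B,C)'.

Answer: (1,0,31) (1,1,3) (2,1,31) (2,2,5) (3,2,31)

Derivation:
Step 1: insert 31 -> lo=[31] hi=[] -> (len(lo)=1, len(hi)=0, max(lo)=31)
Step 2: insert 3 -> lo=[3] hi=[31] -> (len(lo)=1, len(hi)=1, max(lo)=3)
Step 3: insert 37 -> lo=[3, 31] hi=[37] -> (len(lo)=2, len(hi)=1, max(lo)=31)
Step 4: insert 5 -> lo=[3, 5] hi=[31, 37] -> (len(lo)=2, len(hi)=2, max(lo)=5)
Step 5: insert 42 -> lo=[3, 5, 31] hi=[37, 42] -> (len(lo)=3, len(hi)=2, max(lo)=31)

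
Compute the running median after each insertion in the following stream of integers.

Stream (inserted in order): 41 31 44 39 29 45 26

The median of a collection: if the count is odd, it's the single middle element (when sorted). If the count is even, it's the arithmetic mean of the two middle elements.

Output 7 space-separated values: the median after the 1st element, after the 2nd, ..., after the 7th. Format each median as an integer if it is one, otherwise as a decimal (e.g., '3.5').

Step 1: insert 41 -> lo=[41] (size 1, max 41) hi=[] (size 0) -> median=41
Step 2: insert 31 -> lo=[31] (size 1, max 31) hi=[41] (size 1, min 41) -> median=36
Step 3: insert 44 -> lo=[31, 41] (size 2, max 41) hi=[44] (size 1, min 44) -> median=41
Step 4: insert 39 -> lo=[31, 39] (size 2, max 39) hi=[41, 44] (size 2, min 41) -> median=40
Step 5: insert 29 -> lo=[29, 31, 39] (size 3, max 39) hi=[41, 44] (size 2, min 41) -> median=39
Step 6: insert 45 -> lo=[29, 31, 39] (size 3, max 39) hi=[41, 44, 45] (size 3, min 41) -> median=40
Step 7: insert 26 -> lo=[26, 29, 31, 39] (size 4, max 39) hi=[41, 44, 45] (size 3, min 41) -> median=39

Answer: 41 36 41 40 39 40 39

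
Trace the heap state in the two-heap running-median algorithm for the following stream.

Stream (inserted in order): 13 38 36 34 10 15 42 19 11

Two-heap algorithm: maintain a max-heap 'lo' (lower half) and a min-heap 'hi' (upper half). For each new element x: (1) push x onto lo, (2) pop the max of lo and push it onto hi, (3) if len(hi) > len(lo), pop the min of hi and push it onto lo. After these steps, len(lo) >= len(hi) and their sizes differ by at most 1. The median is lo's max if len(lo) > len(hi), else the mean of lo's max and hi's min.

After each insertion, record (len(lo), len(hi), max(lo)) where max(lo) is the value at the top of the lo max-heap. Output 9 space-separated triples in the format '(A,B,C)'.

Answer: (1,0,13) (1,1,13) (2,1,36) (2,2,34) (3,2,34) (3,3,15) (4,3,34) (4,4,19) (5,4,19)

Derivation:
Step 1: insert 13 -> lo=[13] hi=[] -> (len(lo)=1, len(hi)=0, max(lo)=13)
Step 2: insert 38 -> lo=[13] hi=[38] -> (len(lo)=1, len(hi)=1, max(lo)=13)
Step 3: insert 36 -> lo=[13, 36] hi=[38] -> (len(lo)=2, len(hi)=1, max(lo)=36)
Step 4: insert 34 -> lo=[13, 34] hi=[36, 38] -> (len(lo)=2, len(hi)=2, max(lo)=34)
Step 5: insert 10 -> lo=[10, 13, 34] hi=[36, 38] -> (len(lo)=3, len(hi)=2, max(lo)=34)
Step 6: insert 15 -> lo=[10, 13, 15] hi=[34, 36, 38] -> (len(lo)=3, len(hi)=3, max(lo)=15)
Step 7: insert 42 -> lo=[10, 13, 15, 34] hi=[36, 38, 42] -> (len(lo)=4, len(hi)=3, max(lo)=34)
Step 8: insert 19 -> lo=[10, 13, 15, 19] hi=[34, 36, 38, 42] -> (len(lo)=4, len(hi)=4, max(lo)=19)
Step 9: insert 11 -> lo=[10, 11, 13, 15, 19] hi=[34, 36, 38, 42] -> (len(lo)=5, len(hi)=4, max(lo)=19)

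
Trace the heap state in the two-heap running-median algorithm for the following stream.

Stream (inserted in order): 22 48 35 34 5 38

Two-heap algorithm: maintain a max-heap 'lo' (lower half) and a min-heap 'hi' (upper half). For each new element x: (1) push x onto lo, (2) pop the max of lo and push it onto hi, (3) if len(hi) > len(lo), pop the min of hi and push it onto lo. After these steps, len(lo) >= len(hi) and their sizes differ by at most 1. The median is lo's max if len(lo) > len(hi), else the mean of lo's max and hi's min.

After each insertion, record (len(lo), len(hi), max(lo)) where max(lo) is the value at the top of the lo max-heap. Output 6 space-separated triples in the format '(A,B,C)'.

Step 1: insert 22 -> lo=[22] hi=[] -> (len(lo)=1, len(hi)=0, max(lo)=22)
Step 2: insert 48 -> lo=[22] hi=[48] -> (len(lo)=1, len(hi)=1, max(lo)=22)
Step 3: insert 35 -> lo=[22, 35] hi=[48] -> (len(lo)=2, len(hi)=1, max(lo)=35)
Step 4: insert 34 -> lo=[22, 34] hi=[35, 48] -> (len(lo)=2, len(hi)=2, max(lo)=34)
Step 5: insert 5 -> lo=[5, 22, 34] hi=[35, 48] -> (len(lo)=3, len(hi)=2, max(lo)=34)
Step 6: insert 38 -> lo=[5, 22, 34] hi=[35, 38, 48] -> (len(lo)=3, len(hi)=3, max(lo)=34)

Answer: (1,0,22) (1,1,22) (2,1,35) (2,2,34) (3,2,34) (3,3,34)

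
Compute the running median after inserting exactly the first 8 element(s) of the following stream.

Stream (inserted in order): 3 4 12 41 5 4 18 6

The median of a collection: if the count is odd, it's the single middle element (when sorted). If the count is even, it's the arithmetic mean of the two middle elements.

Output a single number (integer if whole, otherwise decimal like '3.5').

Step 1: insert 3 -> lo=[3] (size 1, max 3) hi=[] (size 0) -> median=3
Step 2: insert 4 -> lo=[3] (size 1, max 3) hi=[4] (size 1, min 4) -> median=3.5
Step 3: insert 12 -> lo=[3, 4] (size 2, max 4) hi=[12] (size 1, min 12) -> median=4
Step 4: insert 41 -> lo=[3, 4] (size 2, max 4) hi=[12, 41] (size 2, min 12) -> median=8
Step 5: insert 5 -> lo=[3, 4, 5] (size 3, max 5) hi=[12, 41] (size 2, min 12) -> median=5
Step 6: insert 4 -> lo=[3, 4, 4] (size 3, max 4) hi=[5, 12, 41] (size 3, min 5) -> median=4.5
Step 7: insert 18 -> lo=[3, 4, 4, 5] (size 4, max 5) hi=[12, 18, 41] (size 3, min 12) -> median=5
Step 8: insert 6 -> lo=[3, 4, 4, 5] (size 4, max 5) hi=[6, 12, 18, 41] (size 4, min 6) -> median=5.5

Answer: 5.5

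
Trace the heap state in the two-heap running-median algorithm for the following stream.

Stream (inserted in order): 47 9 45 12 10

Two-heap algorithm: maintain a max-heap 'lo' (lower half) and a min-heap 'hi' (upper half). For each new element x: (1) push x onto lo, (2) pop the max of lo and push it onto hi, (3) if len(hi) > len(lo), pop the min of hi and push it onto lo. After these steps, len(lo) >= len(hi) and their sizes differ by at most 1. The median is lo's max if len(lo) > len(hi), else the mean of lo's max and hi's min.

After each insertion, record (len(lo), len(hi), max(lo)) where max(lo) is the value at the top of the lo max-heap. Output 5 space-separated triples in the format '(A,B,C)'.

Step 1: insert 47 -> lo=[47] hi=[] -> (len(lo)=1, len(hi)=0, max(lo)=47)
Step 2: insert 9 -> lo=[9] hi=[47] -> (len(lo)=1, len(hi)=1, max(lo)=9)
Step 3: insert 45 -> lo=[9, 45] hi=[47] -> (len(lo)=2, len(hi)=1, max(lo)=45)
Step 4: insert 12 -> lo=[9, 12] hi=[45, 47] -> (len(lo)=2, len(hi)=2, max(lo)=12)
Step 5: insert 10 -> lo=[9, 10, 12] hi=[45, 47] -> (len(lo)=3, len(hi)=2, max(lo)=12)

Answer: (1,0,47) (1,1,9) (2,1,45) (2,2,12) (3,2,12)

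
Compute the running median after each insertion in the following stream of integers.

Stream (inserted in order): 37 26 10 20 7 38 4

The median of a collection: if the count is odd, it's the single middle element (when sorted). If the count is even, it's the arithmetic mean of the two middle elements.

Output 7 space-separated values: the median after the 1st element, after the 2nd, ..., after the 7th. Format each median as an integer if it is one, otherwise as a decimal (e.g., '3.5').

Answer: 37 31.5 26 23 20 23 20

Derivation:
Step 1: insert 37 -> lo=[37] (size 1, max 37) hi=[] (size 0) -> median=37
Step 2: insert 26 -> lo=[26] (size 1, max 26) hi=[37] (size 1, min 37) -> median=31.5
Step 3: insert 10 -> lo=[10, 26] (size 2, max 26) hi=[37] (size 1, min 37) -> median=26
Step 4: insert 20 -> lo=[10, 20] (size 2, max 20) hi=[26, 37] (size 2, min 26) -> median=23
Step 5: insert 7 -> lo=[7, 10, 20] (size 3, max 20) hi=[26, 37] (size 2, min 26) -> median=20
Step 6: insert 38 -> lo=[7, 10, 20] (size 3, max 20) hi=[26, 37, 38] (size 3, min 26) -> median=23
Step 7: insert 4 -> lo=[4, 7, 10, 20] (size 4, max 20) hi=[26, 37, 38] (size 3, min 26) -> median=20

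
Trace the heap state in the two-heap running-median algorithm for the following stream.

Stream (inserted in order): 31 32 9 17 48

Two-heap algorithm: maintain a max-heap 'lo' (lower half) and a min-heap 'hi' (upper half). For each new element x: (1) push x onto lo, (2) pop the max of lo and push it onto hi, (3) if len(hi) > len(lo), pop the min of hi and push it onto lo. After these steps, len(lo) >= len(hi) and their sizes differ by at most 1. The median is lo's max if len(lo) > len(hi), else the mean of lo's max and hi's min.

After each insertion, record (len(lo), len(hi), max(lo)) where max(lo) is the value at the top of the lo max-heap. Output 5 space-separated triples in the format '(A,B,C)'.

Step 1: insert 31 -> lo=[31] hi=[] -> (len(lo)=1, len(hi)=0, max(lo)=31)
Step 2: insert 32 -> lo=[31] hi=[32] -> (len(lo)=1, len(hi)=1, max(lo)=31)
Step 3: insert 9 -> lo=[9, 31] hi=[32] -> (len(lo)=2, len(hi)=1, max(lo)=31)
Step 4: insert 17 -> lo=[9, 17] hi=[31, 32] -> (len(lo)=2, len(hi)=2, max(lo)=17)
Step 5: insert 48 -> lo=[9, 17, 31] hi=[32, 48] -> (len(lo)=3, len(hi)=2, max(lo)=31)

Answer: (1,0,31) (1,1,31) (2,1,31) (2,2,17) (3,2,31)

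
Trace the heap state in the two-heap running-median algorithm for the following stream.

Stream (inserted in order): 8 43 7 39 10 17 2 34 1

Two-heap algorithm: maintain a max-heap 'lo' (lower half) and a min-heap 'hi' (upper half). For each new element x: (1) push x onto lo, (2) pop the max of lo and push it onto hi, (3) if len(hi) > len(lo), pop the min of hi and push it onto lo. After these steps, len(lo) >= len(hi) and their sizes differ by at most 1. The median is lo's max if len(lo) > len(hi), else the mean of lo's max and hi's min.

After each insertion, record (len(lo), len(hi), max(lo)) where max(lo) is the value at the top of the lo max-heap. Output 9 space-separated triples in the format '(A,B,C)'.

Step 1: insert 8 -> lo=[8] hi=[] -> (len(lo)=1, len(hi)=0, max(lo)=8)
Step 2: insert 43 -> lo=[8] hi=[43] -> (len(lo)=1, len(hi)=1, max(lo)=8)
Step 3: insert 7 -> lo=[7, 8] hi=[43] -> (len(lo)=2, len(hi)=1, max(lo)=8)
Step 4: insert 39 -> lo=[7, 8] hi=[39, 43] -> (len(lo)=2, len(hi)=2, max(lo)=8)
Step 5: insert 10 -> lo=[7, 8, 10] hi=[39, 43] -> (len(lo)=3, len(hi)=2, max(lo)=10)
Step 6: insert 17 -> lo=[7, 8, 10] hi=[17, 39, 43] -> (len(lo)=3, len(hi)=3, max(lo)=10)
Step 7: insert 2 -> lo=[2, 7, 8, 10] hi=[17, 39, 43] -> (len(lo)=4, len(hi)=3, max(lo)=10)
Step 8: insert 34 -> lo=[2, 7, 8, 10] hi=[17, 34, 39, 43] -> (len(lo)=4, len(hi)=4, max(lo)=10)
Step 9: insert 1 -> lo=[1, 2, 7, 8, 10] hi=[17, 34, 39, 43] -> (len(lo)=5, len(hi)=4, max(lo)=10)

Answer: (1,0,8) (1,1,8) (2,1,8) (2,2,8) (3,2,10) (3,3,10) (4,3,10) (4,4,10) (5,4,10)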